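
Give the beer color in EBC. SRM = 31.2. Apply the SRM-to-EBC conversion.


EBC = SRM · 1.97
EBC = 31.2 · 1.97

61.4640 EBC


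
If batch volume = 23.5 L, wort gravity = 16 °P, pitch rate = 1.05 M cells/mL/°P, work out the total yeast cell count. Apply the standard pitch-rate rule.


cells (billions) = rate · V_L · °P
cells = 1.05 · 23.5 · 16

394.8000 billion cells


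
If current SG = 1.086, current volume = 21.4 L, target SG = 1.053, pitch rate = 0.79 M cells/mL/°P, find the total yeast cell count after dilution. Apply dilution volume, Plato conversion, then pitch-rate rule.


V_w = V·((SG_c−1)/(SG_t−1)−1);  °P = 259 − 259/SG_t;  cells = rate·(V+V_w)·°P
V_w = 21.4·((1.086−1)/(1.053−1)−1) = 13.3245
V_final = 21.4 + 13.3245 = 34.7245
°P = 259 − 259/1.053 = 13.0361
cells = 0.79·34.7245·13.0361

357.6109 billion cells


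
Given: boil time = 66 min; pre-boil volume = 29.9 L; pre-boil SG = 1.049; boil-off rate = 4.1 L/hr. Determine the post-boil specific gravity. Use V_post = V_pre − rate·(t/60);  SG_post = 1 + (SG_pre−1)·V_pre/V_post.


V_post = 29.9 − 4.1·(66/60) = 25.3900
SG_post = 1 + (1.049 − 1)·29.9/25.3900

1.0577


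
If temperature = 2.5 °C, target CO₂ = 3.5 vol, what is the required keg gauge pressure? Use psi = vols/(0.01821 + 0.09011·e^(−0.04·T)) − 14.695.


psi = 3.5/(0.01821 + 0.09011·e^(−0.04·2.5)) − 14.695

20.3945 psi


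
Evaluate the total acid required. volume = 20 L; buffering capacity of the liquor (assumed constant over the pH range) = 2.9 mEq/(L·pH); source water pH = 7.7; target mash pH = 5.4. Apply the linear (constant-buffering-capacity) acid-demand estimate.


acid = buffering capacity · (pH_source − pH_target) · V
acid = 2.9 · (7.7 − 5.4) · 20

133.4000 mEq


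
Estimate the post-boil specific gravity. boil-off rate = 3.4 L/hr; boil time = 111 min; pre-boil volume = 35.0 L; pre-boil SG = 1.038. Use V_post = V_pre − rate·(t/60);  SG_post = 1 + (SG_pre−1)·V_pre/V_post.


V_post = 35.0 − 3.4·(111/60) = 28.7100
SG_post = 1 + (1.038 − 1)·35.0/28.7100

1.0463


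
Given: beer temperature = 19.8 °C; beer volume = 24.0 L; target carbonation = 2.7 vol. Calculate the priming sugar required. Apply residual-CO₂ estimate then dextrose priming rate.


residual = 14.695·(0.01821 + 0.09011·e^(−0.04·T));  sugar = (target − residual)·4.0·V
residual = 14.695·(0.01821 + 0.09011·e^(−0.04·19.8)) = 0.8674
sugar = (2.7 − 0.8674)·4.0·24.0

175.9333 g


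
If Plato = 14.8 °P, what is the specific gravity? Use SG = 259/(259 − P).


SG = 259/(259 − 14.8)

1.0606


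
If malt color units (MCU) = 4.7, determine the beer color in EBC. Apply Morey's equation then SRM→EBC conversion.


SRM = 1.4922·MCU^0.6859;  EBC = SRM·1.97
SRM = 1.4922·4.7^0.6859 = 4.3134
EBC = 4.3134·1.97

8.4974 EBC


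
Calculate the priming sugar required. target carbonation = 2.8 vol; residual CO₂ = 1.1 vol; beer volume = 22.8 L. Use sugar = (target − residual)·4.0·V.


sugar = (2.8 − 1.1)·4.0·22.8

155.0400 g


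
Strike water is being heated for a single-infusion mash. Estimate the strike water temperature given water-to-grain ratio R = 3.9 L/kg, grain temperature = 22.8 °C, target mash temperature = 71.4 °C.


T_strike = (0.41/R)·(T_mash − T_grain) + T_mash
T_strike = (0.41/3.9)·(71.4 − 22.8) + 71.4

76.5092 °C


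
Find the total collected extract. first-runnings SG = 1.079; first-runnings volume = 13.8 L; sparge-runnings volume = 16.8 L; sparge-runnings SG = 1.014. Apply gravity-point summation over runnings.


total = Σ (SG_i − 1)·1000·V_i
first = (1.079 − 1)·1000·13.8 = 1090.2000
sparge = (1.014 − 1)·1000·16.8 = 235.2000
total = 1090.2000 + 235.2000

1325.4000 gravity·L


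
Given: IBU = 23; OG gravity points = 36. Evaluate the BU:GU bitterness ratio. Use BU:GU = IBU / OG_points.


BU:GU = 23 / 36

0.6389


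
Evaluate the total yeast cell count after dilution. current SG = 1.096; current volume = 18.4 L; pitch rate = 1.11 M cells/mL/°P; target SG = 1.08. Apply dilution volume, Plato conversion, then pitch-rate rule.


V_w = V·((SG_c−1)/(SG_t−1)−1);  °P = 259 − 259/SG_t;  cells = rate·(V+V_w)·°P
V_w = 18.4·((1.096−1)/(1.08−1)−1) = 3.6800
V_final = 18.4 + 3.6800 = 22.0800
°P = 259 − 259/1.08 = 19.1852
cells = 1.11·22.0800·19.1852

470.2059 billion cells


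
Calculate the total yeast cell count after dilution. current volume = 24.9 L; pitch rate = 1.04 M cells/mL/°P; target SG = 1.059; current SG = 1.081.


V_w = V·((SG_c−1)/(SG_t−1)−1);  °P = 259 − 259/SG_t;  cells = rate·(V+V_w)·°P
V_w = 24.9·((1.081−1)/(1.059−1)−1) = 9.2847
V_final = 24.9 + 9.2847 = 34.1847
°P = 259 − 259/1.059 = 14.4297
cells = 1.04·34.1847·14.4297

513.0049 billion cells


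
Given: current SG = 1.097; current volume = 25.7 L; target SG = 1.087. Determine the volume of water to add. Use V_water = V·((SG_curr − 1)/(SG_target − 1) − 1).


V_water = 25.7·((1.097 − 1)/(1.087 − 1) − 1)

2.9540 L


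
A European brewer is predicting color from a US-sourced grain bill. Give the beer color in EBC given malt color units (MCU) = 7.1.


SRM = 1.4922·MCU^0.6859;  EBC = SRM·1.97
SRM = 1.4922·7.1^0.6859 = 5.7241
EBC = 5.7241·1.97

11.2764 EBC


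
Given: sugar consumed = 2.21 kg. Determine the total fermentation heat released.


Q = m_sugar · 590 kJ/kg
Q = 2.21 · 590

1303.9000 kJ


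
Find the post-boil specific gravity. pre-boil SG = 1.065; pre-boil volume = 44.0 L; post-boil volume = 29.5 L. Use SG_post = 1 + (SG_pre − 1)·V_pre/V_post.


pts_pre = (1.065 − 1)·1000 = 65.0000
pts_post = 65.0000·44.0/29.5 = 96.9492
SG_post = 1 + 96.9492/1000

1.0969


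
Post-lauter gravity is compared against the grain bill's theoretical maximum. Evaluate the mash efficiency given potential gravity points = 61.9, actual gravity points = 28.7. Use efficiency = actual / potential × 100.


efficiency = 28.7 / 61.9 × 100

46.3651 %


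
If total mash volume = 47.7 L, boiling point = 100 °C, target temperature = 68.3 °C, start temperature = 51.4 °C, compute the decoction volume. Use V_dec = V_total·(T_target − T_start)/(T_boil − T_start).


V_dec = 47.7·(68.3 − 51.4)/(100 − 51.4)

16.5870 L


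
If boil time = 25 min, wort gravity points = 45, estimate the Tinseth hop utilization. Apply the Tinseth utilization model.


U = 1.65·0.000125^(GP/1000) · (1 − e^(−0.04·t))/4.15
bigness = 1.65·0.000125^(45/1000) = 1.1011
boil_factor = (1 − e^(−0.04·25))/4.15 = 0.1523
U = 1.1011 · 0.1523

0.1677


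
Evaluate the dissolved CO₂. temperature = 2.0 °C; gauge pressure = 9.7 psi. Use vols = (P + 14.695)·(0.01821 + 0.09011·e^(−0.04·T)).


vols = (9.7 + 14.695)·(0.01821 + 0.09011·e^(−0.04·2.0))

2.4735 volumes


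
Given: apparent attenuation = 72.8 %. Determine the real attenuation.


RA = AA · 0.8192
RA = 72.8 · 0.8192

59.6378 %


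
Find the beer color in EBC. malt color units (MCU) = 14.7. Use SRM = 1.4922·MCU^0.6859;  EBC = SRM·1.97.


SRM = 1.4922·14.7^0.6859 = 9.4295
EBC = 9.4295·1.97

18.5762 EBC


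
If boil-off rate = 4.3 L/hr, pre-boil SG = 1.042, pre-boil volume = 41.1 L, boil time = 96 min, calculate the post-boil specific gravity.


V_post = V_pre − rate·(t/60);  SG_post = 1 + (SG_pre−1)·V_pre/V_post
V_post = 41.1 − 4.3·(96/60) = 34.2200
SG_post = 1 + (1.042 − 1)·41.1/34.2200

1.0504


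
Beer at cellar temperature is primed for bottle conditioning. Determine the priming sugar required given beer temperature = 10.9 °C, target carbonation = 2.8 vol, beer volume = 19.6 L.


residual = 14.695·(0.01821 + 0.09011·e^(−0.04·T));  sugar = (target − residual)·4.0·V
residual = 14.695·(0.01821 + 0.09011·e^(−0.04·10.9)) = 1.1238
sugar = (2.8 − 1.1238)·4.0·19.6

131.4121 g


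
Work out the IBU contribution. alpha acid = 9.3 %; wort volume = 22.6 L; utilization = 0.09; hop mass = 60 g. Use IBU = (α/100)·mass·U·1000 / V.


IBU = (9.3/100)·60·0.09·1000 / 22.6

22.2212 IBU


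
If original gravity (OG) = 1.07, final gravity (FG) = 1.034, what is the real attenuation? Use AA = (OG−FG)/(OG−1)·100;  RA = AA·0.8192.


AA = (1.07 − 1.034)/(1.07 − 1)·100 = 51.4286
RA = 51.4286·0.8192

42.1303 %


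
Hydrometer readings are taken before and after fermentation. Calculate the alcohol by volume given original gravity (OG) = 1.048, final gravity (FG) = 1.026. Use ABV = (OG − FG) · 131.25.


ABV = (1.048 − 1.026) · 131.25

2.8875 % ABV


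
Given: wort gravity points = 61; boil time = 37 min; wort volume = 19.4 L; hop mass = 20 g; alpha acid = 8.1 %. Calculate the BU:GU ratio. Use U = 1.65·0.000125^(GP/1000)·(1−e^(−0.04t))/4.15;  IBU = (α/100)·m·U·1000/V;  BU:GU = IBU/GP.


U = 1.65·0.000125^(61/1000)·(1−e^(−0.04·37))/4.15 = 0.1775
IBU = (8.1/100)·20·0.1775·1000/19.4 = 14.8211
BU:GU = 14.8211/61

0.2430


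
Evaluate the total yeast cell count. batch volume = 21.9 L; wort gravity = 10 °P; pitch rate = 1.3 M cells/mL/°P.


cells (billions) = rate · V_L · °P
cells = 1.3 · 21.9 · 10

284.7000 billion cells


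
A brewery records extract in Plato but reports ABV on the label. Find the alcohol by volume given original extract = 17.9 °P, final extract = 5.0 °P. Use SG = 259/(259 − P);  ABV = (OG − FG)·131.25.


OG = 259/(259 − 17.9) = 1.0742
FG = 259/(259 − 5.0) = 1.0197
ABV = (1.0742 − 1.0197)·131.25

7.1607 % ABV


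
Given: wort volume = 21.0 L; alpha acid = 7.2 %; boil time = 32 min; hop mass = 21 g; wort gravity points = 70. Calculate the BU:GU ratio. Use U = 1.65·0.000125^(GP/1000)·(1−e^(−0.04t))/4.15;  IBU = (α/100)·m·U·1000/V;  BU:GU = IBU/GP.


U = 1.65·0.000125^(70/1000)·(1−e^(−0.04·32))/4.15 = 0.1530
IBU = (7.2/100)·21·0.1530·1000/21.0 = 11.0171
BU:GU = 11.0171/70

0.1574


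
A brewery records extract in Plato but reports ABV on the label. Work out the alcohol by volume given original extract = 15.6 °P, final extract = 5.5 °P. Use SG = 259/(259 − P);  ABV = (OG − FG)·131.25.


OG = 259/(259 − 15.6) = 1.0641
FG = 259/(259 − 5.5) = 1.0217
ABV = (1.0641 − 1.0217)·131.25

5.5644 % ABV


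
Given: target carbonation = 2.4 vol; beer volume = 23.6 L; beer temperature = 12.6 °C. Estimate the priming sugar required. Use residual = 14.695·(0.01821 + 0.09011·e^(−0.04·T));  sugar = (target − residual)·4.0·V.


residual = 14.695·(0.01821 + 0.09011·e^(−0.04·12.6)) = 1.0675
sugar = (2.4 − 1.0675)·4.0·23.6

125.7845 g


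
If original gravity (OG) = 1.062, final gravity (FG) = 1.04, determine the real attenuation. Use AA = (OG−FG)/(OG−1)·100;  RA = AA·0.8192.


AA = (1.062 − 1.04)/(1.062 − 1)·100 = 35.4839
RA = 35.4839·0.8192

29.0684 %


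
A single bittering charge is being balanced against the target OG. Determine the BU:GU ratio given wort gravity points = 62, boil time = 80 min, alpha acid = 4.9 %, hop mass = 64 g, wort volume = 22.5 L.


U = 1.65·0.000125^(GP/1000)·(1−e^(−0.04t))/4.15;  IBU = (α/100)·m·U·1000/V;  BU:GU = IBU/GP
U = 1.65·0.000125^(62/1000)·(1−e^(−0.04·80))/4.15 = 0.2185
IBU = (4.9/100)·64·0.2185·1000/22.5 = 30.4484
BU:GU = 30.4484/62

0.4911


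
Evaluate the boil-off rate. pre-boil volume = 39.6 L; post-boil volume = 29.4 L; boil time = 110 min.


rate = (V_pre − V_post) / (t_min/60)
rate = (39.6 − 29.4) / (110/60)

5.5636 L/hr


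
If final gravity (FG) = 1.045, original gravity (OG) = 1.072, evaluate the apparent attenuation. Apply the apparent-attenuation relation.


AA = (OG − FG)/(OG − 1) · 100
AA = (1.072 − 1.045)/(1.072 − 1) · 100

37.5000 %


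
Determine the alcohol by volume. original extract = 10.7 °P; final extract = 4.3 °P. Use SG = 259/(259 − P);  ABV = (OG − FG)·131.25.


OG = 259/(259 − 10.7) = 1.0431
FG = 259/(259 − 4.3) = 1.0169
ABV = (1.0431 − 1.0169)·131.25

3.4401 % ABV


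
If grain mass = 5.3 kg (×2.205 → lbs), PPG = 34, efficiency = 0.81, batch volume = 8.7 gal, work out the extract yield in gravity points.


points = lbs × PPG × eff / vol
lbs = 5.3 × 2.205 = 11.6865
points = 11.6865 × 34 × 0.81 / 8.7

36.9938 points


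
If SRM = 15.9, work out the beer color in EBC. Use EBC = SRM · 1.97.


EBC = 15.9 · 1.97

31.3230 EBC


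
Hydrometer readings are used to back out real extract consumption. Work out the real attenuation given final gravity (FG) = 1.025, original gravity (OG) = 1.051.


AA = (OG−FG)/(OG−1)·100;  RA = AA·0.8192
AA = (1.051 − 1.025)/(1.051 − 1)·100 = 50.9804
RA = 50.9804·0.8192

41.7631 %


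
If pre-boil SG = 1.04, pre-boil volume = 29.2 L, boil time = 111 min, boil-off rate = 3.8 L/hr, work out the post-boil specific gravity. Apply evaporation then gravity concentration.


V_post = V_pre − rate·(t/60);  SG_post = 1 + (SG_pre−1)·V_pre/V_post
V_post = 29.2 − 3.8·(111/60) = 22.1700
SG_post = 1 + (1.04 − 1)·29.2/22.1700

1.0527


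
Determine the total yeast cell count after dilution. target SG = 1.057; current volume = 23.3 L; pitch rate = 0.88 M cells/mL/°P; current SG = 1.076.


V_w = V·((SG_c−1)/(SG_t−1)−1);  °P = 259 − 259/SG_t;  cells = rate·(V+V_w)·°P
V_w = 23.3·((1.076−1)/(1.057−1)−1) = 7.7667
V_final = 23.3 + 7.7667 = 31.0667
°P = 259 − 259/1.057 = 13.9669
cells = 0.88·31.0667·13.9669

381.8361 billion cells


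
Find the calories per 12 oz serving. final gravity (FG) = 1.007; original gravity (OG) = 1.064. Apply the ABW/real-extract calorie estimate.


ABW = (OG−FG)·131.25·0.79/FG;  °P = 259 − 259/SG (for OG→OE and FG→AE);  RE = 0.1808·OE + 0.8192·AE;  Cal = (6.9·ABW + 4·(RE−0.1))·FG·3.55
ABW = (1.064 − 1.007)·131.25·0.79/1.007 = 5.8691
OE = 259 − 259/1.064 = 15.5789 °P
AE = 259 − 259/1.007 = 1.8004 °P
RE = 0.1808·15.5789 + 0.8192·1.8004 = 4.2916 °P
Cal = (6.9·5.8691 + 4·(4.2916−0.1))·1.007·3.55

204.7068 kcal


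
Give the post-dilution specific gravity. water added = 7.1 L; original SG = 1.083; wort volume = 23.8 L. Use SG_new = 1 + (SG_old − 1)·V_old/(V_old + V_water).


pts = (1.083 − 1)·1000·23.8/(23.8 + 7.1) = 63.9288
SG_new = 1 + 63.9288/1000

1.0639


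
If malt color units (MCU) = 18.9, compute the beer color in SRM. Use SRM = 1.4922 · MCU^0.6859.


SRM = 1.4922 · 18.9^0.6859

11.2035 SRM


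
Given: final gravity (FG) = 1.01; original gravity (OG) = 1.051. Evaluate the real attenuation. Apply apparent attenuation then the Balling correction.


AA = (OG−FG)/(OG−1)·100;  RA = AA·0.8192
AA = (1.051 − 1.01)/(1.051 − 1)·100 = 80.3922
RA = 80.3922·0.8192

65.8573 %


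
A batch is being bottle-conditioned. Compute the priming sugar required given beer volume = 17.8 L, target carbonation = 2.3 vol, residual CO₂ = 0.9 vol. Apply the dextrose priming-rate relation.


sugar = (target − residual)·4.0·V
sugar = (2.3 − 0.9)·4.0·17.8

99.6800 g


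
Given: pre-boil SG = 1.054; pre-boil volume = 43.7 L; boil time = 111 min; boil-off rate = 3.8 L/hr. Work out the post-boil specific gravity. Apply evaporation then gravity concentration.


V_post = V_pre − rate·(t/60);  SG_post = 1 + (SG_pre−1)·V_pre/V_post
V_post = 43.7 − 3.8·(111/60) = 36.6700
SG_post = 1 + (1.054 − 1)·43.7/36.6700

1.0644


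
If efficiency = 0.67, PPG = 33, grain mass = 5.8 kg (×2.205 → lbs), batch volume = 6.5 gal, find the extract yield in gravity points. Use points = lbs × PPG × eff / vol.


lbs = 5.8 × 2.205 = 12.7890
points = 12.7890 × 33 × 0.67 / 6.5

43.5023 points


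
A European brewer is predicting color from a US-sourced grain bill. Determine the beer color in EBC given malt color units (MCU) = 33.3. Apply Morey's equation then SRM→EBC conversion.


SRM = 1.4922·MCU^0.6859;  EBC = SRM·1.97
SRM = 1.4922·33.3^0.6859 = 16.5223
EBC = 16.5223·1.97

32.5490 EBC


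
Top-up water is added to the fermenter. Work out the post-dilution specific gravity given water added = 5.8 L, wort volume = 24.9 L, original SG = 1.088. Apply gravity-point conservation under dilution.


SG_new = 1 + (SG_old − 1)·V_old/(V_old + V_water)
pts = (1.088 − 1)·1000·24.9/(24.9 + 5.8) = 71.3746
SG_new = 1 + 71.3746/1000

1.0714


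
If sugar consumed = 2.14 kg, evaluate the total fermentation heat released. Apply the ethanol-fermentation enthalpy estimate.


Q = m_sugar · 590 kJ/kg
Q = 2.14 · 590

1262.6000 kJ


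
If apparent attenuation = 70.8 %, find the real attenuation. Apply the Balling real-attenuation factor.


RA = AA · 0.8192
RA = 70.8 · 0.8192

57.9994 %


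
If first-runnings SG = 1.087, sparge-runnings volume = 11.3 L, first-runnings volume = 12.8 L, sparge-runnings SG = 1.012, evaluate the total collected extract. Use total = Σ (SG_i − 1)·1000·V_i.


first = (1.087 − 1)·1000·12.8 = 1113.6000
sparge = (1.012 − 1)·1000·11.3 = 135.6000
total = 1113.6000 + 135.6000

1249.2000 gravity·L


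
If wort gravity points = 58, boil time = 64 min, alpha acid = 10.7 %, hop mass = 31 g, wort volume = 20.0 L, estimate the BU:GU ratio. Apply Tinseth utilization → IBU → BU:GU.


U = 1.65·0.000125^(GP/1000)·(1−e^(−0.04t))/4.15;  IBU = (α/100)·m·U·1000/V;  BU:GU = IBU/GP
U = 1.65·0.000125^(58/1000)·(1−e^(−0.04·64))/4.15 = 0.2178
IBU = (10.7/100)·31·0.2178·1000/20.0 = 36.1269
BU:GU = 36.1269/58

0.6229


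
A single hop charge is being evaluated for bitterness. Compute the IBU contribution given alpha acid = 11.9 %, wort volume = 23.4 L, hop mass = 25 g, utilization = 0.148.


IBU = (α/100)·mass·U·1000 / V
IBU = (11.9/100)·25·0.148·1000 / 23.4

18.8162 IBU


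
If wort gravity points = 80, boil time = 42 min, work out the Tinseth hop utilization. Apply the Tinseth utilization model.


U = 1.65·0.000125^(GP/1000) · (1 − e^(−0.04·t))/4.15
bigness = 1.65·0.000125^(80/1000) = 0.8040
boil_factor = (1 − e^(−0.04·42))/4.15 = 0.1961
U = 0.8040 · 0.1961

0.1576


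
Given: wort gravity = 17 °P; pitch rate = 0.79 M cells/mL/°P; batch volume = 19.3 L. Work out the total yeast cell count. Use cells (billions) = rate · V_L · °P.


cells = 0.79 · 19.3 · 17

259.1990 billion cells


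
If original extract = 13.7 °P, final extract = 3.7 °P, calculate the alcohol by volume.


SG = 259/(259 − P);  ABV = (OG − FG)·131.25
OG = 259/(259 − 13.7) = 1.0558
FG = 259/(259 − 3.7) = 1.0145
ABV = (1.0558 − 1.0145)·131.25

5.4281 % ABV


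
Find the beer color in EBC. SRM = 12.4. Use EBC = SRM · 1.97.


EBC = 12.4 · 1.97

24.4280 EBC


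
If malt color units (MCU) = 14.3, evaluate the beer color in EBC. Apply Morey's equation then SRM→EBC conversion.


SRM = 1.4922·MCU^0.6859;  EBC = SRM·1.97
SRM = 1.4922·14.3^0.6859 = 9.2528
EBC = 9.2528·1.97

18.2280 EBC


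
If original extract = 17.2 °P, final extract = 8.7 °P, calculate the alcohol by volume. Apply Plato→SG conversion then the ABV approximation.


SG = 259/(259 − P);  ABV = (OG − FG)·131.25
OG = 259/(259 − 17.2) = 1.0711
FG = 259/(259 − 8.7) = 1.0348
ABV = (1.0711 − 1.0348)·131.25

4.7742 % ABV


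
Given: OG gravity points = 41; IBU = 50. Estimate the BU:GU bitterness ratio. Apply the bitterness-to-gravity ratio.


BU:GU = IBU / OG_points
BU:GU = 50 / 41

1.2195


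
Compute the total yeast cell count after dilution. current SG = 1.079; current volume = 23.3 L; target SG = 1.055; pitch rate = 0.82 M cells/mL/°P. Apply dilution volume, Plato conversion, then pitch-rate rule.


V_w = V·((SG_c−1)/(SG_t−1)−1);  °P = 259 − 259/SG_t;  cells = rate·(V+V_w)·°P
V_w = 23.3·((1.079−1)/(1.055−1)−1) = 10.1673
V_final = 23.3 + 10.1673 = 33.4673
°P = 259 − 259/1.055 = 13.5024
cells = 0.82·33.4673·13.5024

370.5477 billion cells


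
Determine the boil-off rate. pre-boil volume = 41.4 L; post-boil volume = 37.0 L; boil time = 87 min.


rate = (V_pre − V_post) / (t_min/60)
rate = (41.4 − 37.0) / (87/60)

3.0345 L/hr


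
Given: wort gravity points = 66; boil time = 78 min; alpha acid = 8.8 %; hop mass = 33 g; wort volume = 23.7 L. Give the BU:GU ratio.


U = 1.65·0.000125^(GP/1000)·(1−e^(−0.04t))/4.15;  IBU = (α/100)·m·U·1000/V;  BU:GU = IBU/GP
U = 1.65·0.000125^(66/1000)·(1−e^(−0.04·78))/4.15 = 0.2100
IBU = (8.8/100)·33·0.2100·1000/23.7 = 25.7316
BU:GU = 25.7316/66

0.3899


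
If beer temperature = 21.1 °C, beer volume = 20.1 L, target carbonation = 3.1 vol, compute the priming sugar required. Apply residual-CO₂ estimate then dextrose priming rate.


residual = 14.695·(0.01821 + 0.09011·e^(−0.04·T));  sugar = (target − residual)·4.0·V
residual = 14.695·(0.01821 + 0.09011·e^(−0.04·21.1)) = 0.8370
sugar = (3.1 − 0.8370)·4.0·20.1

181.9476 g


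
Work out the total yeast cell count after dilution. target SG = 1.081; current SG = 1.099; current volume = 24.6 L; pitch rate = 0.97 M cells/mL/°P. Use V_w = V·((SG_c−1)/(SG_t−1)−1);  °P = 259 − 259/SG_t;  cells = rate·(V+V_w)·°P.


V_w = 24.6·((1.099−1)/(1.081−1)−1) = 5.4667
V_final = 24.6 + 5.4667 = 30.0667
°P = 259 − 259/1.081 = 19.4070
cells = 0.97·30.0667·19.4070

565.9996 billion cells


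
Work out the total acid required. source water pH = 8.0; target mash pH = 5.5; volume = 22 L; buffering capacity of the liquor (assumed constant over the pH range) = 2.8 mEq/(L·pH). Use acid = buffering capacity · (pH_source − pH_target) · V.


acid = 2.8 · (8.0 − 5.5) · 22

154.0000 mEq


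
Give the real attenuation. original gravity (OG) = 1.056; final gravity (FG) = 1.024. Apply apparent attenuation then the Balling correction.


AA = (OG−FG)/(OG−1)·100;  RA = AA·0.8192
AA = (1.056 − 1.024)/(1.056 − 1)·100 = 57.1429
RA = 57.1429·0.8192

46.8114 %


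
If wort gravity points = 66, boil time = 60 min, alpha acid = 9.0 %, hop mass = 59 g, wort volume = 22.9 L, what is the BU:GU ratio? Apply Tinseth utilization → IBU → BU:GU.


U = 1.65·0.000125^(GP/1000)·(1−e^(−0.04t))/4.15;  IBU = (α/100)·m·U·1000/V;  BU:GU = IBU/GP
U = 1.65·0.000125^(66/1000)·(1−e^(−0.04·60))/4.15 = 0.1998
IBU = (9.0/100)·59·0.1998·1000/22.9 = 46.3222
BU:GU = 46.3222/66

0.7019


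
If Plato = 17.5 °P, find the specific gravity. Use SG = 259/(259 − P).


SG = 259/(259 − 17.5)

1.0725


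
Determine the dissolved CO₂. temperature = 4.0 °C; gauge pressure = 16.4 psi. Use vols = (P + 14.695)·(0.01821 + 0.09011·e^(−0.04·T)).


vols = (16.4 + 14.695)·(0.01821 + 0.09011·e^(−0.04·4.0))

2.9539 volumes


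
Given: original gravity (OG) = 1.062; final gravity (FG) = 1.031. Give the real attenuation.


AA = (OG−FG)/(OG−1)·100;  RA = AA·0.8192
AA = (1.062 − 1.031)/(1.062 − 1)·100 = 50.0000
RA = 50.0000·0.8192

40.9600 %


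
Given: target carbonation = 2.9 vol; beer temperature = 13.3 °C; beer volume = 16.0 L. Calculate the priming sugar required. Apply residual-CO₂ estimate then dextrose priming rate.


residual = 14.695·(0.01821 + 0.09011·e^(−0.04·T));  sugar = (target − residual)·4.0·V
residual = 14.695·(0.01821 + 0.09011·e^(−0.04·13.3)) = 1.0454
sugar = (2.9 − 1.0454)·4.0·16.0

118.6912 g


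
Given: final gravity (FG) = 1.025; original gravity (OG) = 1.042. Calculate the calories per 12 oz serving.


ABW = (OG−FG)·131.25·0.79/FG;  °P = 259 − 259/SG (for OG→OE and FG→AE);  RE = 0.1808·OE + 0.8192·AE;  Cal = (6.9·ABW + 4·(RE−0.1))·FG·3.55
ABW = (1.042 − 1.025)·131.25·0.79/1.025 = 1.7197
OE = 259 − 259/1.042 = 10.4395 °P
AE = 259 − 259/1.025 = 6.3171 °P
RE = 0.1808·10.4395 + 0.8192·6.3171 = 7.0624 °P
Cal = (6.9·1.7197 + 4·(7.0624−0.1))·1.025·3.55

144.5150 kcal


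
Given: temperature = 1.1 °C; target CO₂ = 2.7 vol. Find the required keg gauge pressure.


psi = vols/(0.01821 + 0.09011·e^(−0.04·T)) − 14.695
psi = 2.7/(0.01821 + 0.09011·e^(−0.04·1.1)) − 14.695

11.1569 psi


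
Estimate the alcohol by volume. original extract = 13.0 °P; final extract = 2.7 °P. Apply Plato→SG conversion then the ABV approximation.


SG = 259/(259 − P);  ABV = (OG − FG)·131.25
OG = 259/(259 − 13.0) = 1.0528
FG = 259/(259 − 2.7) = 1.0105
ABV = (1.0528 − 1.0105)·131.25

5.5533 % ABV


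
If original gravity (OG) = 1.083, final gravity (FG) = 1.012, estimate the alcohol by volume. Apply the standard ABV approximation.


ABV = (OG − FG) · 131.25
ABV = (1.083 − 1.012) · 131.25

9.3187 % ABV


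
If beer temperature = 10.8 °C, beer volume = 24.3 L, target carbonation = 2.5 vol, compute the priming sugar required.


residual = 14.695·(0.01821 + 0.09011·e^(−0.04·T));  sugar = (target − residual)·4.0·V
residual = 14.695·(0.01821 + 0.09011·e^(−0.04·10.8)) = 1.1273
sugar = (2.5 − 1.1273)·4.0·24.3

133.4306 g


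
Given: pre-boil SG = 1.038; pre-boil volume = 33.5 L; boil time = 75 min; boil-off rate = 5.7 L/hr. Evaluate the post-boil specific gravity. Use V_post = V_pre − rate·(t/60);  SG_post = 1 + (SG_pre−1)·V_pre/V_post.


V_post = 33.5 − 5.7·(75/60) = 26.3750
SG_post = 1 + (1.038 − 1)·33.5/26.3750

1.0483


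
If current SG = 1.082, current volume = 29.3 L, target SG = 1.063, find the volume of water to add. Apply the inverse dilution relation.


V_water = V·((SG_curr − 1)/(SG_target − 1) − 1)
V_water = 29.3·((1.082 − 1)/(1.063 − 1) − 1)

8.8365 L


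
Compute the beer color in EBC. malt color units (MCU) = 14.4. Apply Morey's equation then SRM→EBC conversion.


SRM = 1.4922·MCU^0.6859;  EBC = SRM·1.97
SRM = 1.4922·14.4^0.6859 = 9.2971
EBC = 9.2971·1.97

18.3153 EBC


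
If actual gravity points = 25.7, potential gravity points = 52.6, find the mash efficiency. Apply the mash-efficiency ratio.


efficiency = actual / potential × 100
efficiency = 25.7 / 52.6 × 100

48.8593 %


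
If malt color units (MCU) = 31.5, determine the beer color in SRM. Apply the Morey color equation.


SRM = 1.4922 · MCU^0.6859
SRM = 1.4922 · 31.5^0.6859

15.9044 SRM


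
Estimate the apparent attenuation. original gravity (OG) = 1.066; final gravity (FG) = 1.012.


AA = (OG − FG)/(OG − 1) · 100
AA = (1.066 − 1.012)/(1.066 − 1) · 100

81.8182 %


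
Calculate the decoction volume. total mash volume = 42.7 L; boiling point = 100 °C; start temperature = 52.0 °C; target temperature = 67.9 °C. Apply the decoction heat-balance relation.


V_dec = V_total·(T_target − T_start)/(T_boil − T_start)
V_dec = 42.7·(67.9 − 52.0)/(100 − 52.0)

14.1444 L


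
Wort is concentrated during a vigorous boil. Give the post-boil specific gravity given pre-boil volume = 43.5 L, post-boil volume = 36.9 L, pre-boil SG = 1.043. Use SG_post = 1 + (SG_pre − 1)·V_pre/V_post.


pts_pre = (1.043 − 1)·1000 = 43.0000
pts_post = 43.0000·43.5/36.9 = 50.6911
SG_post = 1 + 50.6911/1000

1.0507


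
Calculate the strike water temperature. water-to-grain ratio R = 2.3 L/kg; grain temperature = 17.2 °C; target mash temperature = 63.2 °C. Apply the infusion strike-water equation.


T_strike = (0.41/R)·(T_mash − T_grain) + T_mash
T_strike = (0.41/2.3)·(63.2 − 17.2) + 63.2

71.4000 °C


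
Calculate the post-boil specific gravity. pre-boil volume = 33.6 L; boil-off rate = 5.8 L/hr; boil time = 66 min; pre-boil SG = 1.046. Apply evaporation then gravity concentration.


V_post = V_pre − rate·(t/60);  SG_post = 1 + (SG_pre−1)·V_pre/V_post
V_post = 33.6 − 5.8·(66/60) = 27.2200
SG_post = 1 + (1.046 − 1)·33.6/27.2200

1.0568


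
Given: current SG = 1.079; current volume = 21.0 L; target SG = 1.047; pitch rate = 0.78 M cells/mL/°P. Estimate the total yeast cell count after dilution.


V_w = V·((SG_c−1)/(SG_t−1)−1);  °P = 259 − 259/SG_t;  cells = rate·(V+V_w)·°P
V_w = 21.0·((1.079−1)/(1.047−1)−1) = 14.2979
V_final = 21.0 + 14.2979 = 35.2979
°P = 259 − 259/1.047 = 11.6266
cells = 0.78·35.2979·11.6266

320.1062 billion cells


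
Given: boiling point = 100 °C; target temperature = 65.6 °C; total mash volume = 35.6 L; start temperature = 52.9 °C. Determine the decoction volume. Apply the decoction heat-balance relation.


V_dec = V_total·(T_target − T_start)/(T_boil − T_start)
V_dec = 35.6·(65.6 − 52.9)/(100 − 52.9)

9.5992 L


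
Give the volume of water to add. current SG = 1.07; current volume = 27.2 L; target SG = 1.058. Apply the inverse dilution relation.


V_water = V·((SG_curr − 1)/(SG_target − 1) − 1)
V_water = 27.2·((1.07 − 1)/(1.058 − 1) − 1)

5.6276 L


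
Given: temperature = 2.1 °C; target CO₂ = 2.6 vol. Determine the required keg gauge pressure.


psi = vols/(0.01821 + 0.09011·e^(−0.04·T)) − 14.695
psi = 2.6/(0.01821 + 0.09011·e^(−0.04·2.1)) − 14.695

11.0323 psi


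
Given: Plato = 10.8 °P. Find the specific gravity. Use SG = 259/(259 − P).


SG = 259/(259 − 10.8)

1.0435


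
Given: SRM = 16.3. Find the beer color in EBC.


EBC = SRM · 1.97
EBC = 16.3 · 1.97

32.1110 EBC


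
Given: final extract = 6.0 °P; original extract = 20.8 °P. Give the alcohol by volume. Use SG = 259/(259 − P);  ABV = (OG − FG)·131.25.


OG = 259/(259 − 20.8) = 1.0873
FG = 259/(259 − 6.0) = 1.0237
ABV = (1.0873 − 1.0237)·131.25

8.3483 % ABV


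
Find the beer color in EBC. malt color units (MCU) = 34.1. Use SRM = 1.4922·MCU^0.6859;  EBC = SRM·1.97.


SRM = 1.4922·34.1^0.6859 = 16.7936
EBC = 16.7936·1.97

33.0834 EBC


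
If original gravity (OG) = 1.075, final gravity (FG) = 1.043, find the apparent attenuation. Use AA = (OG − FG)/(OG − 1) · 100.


AA = (1.075 − 1.043)/(1.075 − 1) · 100

42.6667 %


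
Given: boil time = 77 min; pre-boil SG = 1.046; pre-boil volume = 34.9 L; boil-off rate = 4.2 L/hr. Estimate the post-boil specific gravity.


V_post = V_pre − rate·(t/60);  SG_post = 1 + (SG_pre−1)·V_pre/V_post
V_post = 34.9 − 4.2·(77/60) = 29.5100
SG_post = 1 + (1.046 − 1)·34.9/29.5100

1.0544


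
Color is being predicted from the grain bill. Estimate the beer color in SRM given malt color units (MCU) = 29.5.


SRM = 1.4922 · MCU^0.6859
SRM = 1.4922 · 29.5^0.6859

15.2047 SRM


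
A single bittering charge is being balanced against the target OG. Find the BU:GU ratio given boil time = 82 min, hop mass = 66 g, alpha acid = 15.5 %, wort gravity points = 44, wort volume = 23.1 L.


U = 1.65·0.000125^(GP/1000)·(1−e^(−0.04t))/4.15;  IBU = (α/100)·m·U·1000/V;  BU:GU = IBU/GP
U = 1.65·0.000125^(44/1000)·(1−e^(−0.04·82))/4.15 = 0.2577
IBU = (15.5/100)·66·0.2577·1000/23.1 = 114.1055
BU:GU = 114.1055/44

2.5933


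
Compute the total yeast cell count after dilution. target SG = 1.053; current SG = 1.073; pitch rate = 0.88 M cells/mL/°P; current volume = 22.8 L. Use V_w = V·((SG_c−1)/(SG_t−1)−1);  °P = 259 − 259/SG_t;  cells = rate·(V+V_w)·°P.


V_w = 22.8·((1.073−1)/(1.053−1)−1) = 8.6038
V_final = 22.8 + 8.6038 = 31.4038
°P = 259 − 259/1.053 = 13.0361
cells = 0.88·31.4038·13.0361

360.2565 billion cells


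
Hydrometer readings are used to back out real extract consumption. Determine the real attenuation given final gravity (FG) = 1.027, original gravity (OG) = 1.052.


AA = (OG−FG)/(OG−1)·100;  RA = AA·0.8192
AA = (1.052 − 1.027)/(1.052 − 1)·100 = 48.0769
RA = 48.0769·0.8192

39.3846 %


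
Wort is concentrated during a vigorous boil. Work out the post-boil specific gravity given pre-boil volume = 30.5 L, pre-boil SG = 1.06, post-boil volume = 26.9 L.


SG_post = 1 + (SG_pre − 1)·V_pre/V_post
pts_pre = (1.06 − 1)·1000 = 60.0000
pts_post = 60.0000·30.5/26.9 = 68.0297
SG_post = 1 + 68.0297/1000

1.0680


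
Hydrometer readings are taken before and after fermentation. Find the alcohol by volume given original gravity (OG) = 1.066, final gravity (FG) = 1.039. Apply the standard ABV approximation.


ABV = (OG − FG) · 131.25
ABV = (1.066 − 1.039) · 131.25

3.5438 % ABV


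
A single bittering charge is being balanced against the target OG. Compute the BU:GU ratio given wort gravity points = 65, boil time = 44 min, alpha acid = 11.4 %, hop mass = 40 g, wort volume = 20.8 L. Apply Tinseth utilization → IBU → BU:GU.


U = 1.65·0.000125^(GP/1000)·(1−e^(−0.04t))/4.15;  IBU = (α/100)·m·U·1000/V;  BU:GU = IBU/GP
U = 1.65·0.000125^(65/1000)·(1−e^(−0.04·44))/4.15 = 0.1835
IBU = (11.4/100)·40·0.1835·1000/20.8 = 40.2386
BU:GU = 40.2386/65

0.6191


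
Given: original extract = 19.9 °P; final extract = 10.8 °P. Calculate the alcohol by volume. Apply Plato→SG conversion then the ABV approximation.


SG = 259/(259 − P);  ABV = (OG − FG)·131.25
OG = 259/(259 − 19.9) = 1.0832
FG = 259/(259 − 10.8) = 1.0435
ABV = (1.0832 − 1.0435)·131.25

5.2127 % ABV


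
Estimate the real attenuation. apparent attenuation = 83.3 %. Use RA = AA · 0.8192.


RA = 83.3 · 0.8192

68.2394 %


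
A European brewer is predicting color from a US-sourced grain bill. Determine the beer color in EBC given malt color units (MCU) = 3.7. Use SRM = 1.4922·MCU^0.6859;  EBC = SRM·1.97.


SRM = 1.4922·3.7^0.6859 = 3.6606
EBC = 3.6606·1.97

7.2115 EBC


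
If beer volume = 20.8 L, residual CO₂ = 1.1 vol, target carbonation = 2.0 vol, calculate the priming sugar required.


sugar = (target − residual)·4.0·V
sugar = (2.0 − 1.1)·4.0·20.8

74.8800 g


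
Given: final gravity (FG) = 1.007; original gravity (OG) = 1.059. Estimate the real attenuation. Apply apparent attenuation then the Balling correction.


AA = (OG−FG)/(OG−1)·100;  RA = AA·0.8192
AA = (1.059 − 1.007)/(1.059 − 1)·100 = 88.1356
RA = 88.1356·0.8192

72.2007 %


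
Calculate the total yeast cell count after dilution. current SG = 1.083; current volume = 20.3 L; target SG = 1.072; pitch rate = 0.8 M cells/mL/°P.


V_w = V·((SG_c−1)/(SG_t−1)−1);  °P = 259 − 259/SG_t;  cells = rate·(V+V_w)·°P
V_w = 20.3·((1.083−1)/(1.072−1)−1) = 3.1014
V_final = 20.3 + 3.1014 = 23.4014
°P = 259 − 259/1.072 = 17.3955
cells = 0.8·23.4014·17.3955

325.6635 billion cells


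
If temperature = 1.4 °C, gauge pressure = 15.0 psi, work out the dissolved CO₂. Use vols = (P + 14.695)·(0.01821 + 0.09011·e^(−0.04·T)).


vols = (15.0 + 14.695)·(0.01821 + 0.09011·e^(−0.04·1.4))

3.0708 volumes


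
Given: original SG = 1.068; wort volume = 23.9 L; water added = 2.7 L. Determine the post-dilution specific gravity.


SG_new = 1 + (SG_old − 1)·V_old/(V_old + V_water)
pts = (1.068 − 1)·1000·23.9/(23.9 + 2.7) = 61.0977
SG_new = 1 + 61.0977/1000

1.0611


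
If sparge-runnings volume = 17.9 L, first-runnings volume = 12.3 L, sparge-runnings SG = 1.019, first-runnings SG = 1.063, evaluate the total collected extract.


total = Σ (SG_i − 1)·1000·V_i
first = (1.063 − 1)·1000·12.3 = 774.9000
sparge = (1.019 − 1)·1000·17.9 = 340.1000
total = 774.9000 + 340.1000

1115.0000 gravity·L


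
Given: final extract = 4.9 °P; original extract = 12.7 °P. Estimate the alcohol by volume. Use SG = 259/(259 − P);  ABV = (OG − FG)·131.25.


OG = 259/(259 − 12.7) = 1.0516
FG = 259/(259 − 4.9) = 1.0193
ABV = (1.0516 − 1.0193)·131.25

4.2367 % ABV


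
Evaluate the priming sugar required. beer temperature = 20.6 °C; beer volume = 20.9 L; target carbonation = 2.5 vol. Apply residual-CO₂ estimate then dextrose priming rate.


residual = 14.695·(0.01821 + 0.09011·e^(−0.04·T));  sugar = (target − residual)·4.0·V
residual = 14.695·(0.01821 + 0.09011·e^(−0.04·20.6)) = 0.8485
sugar = (2.5 − 0.8485)·4.0·20.9

138.0677 g


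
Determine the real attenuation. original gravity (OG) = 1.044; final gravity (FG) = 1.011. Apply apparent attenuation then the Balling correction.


AA = (OG−FG)/(OG−1)·100;  RA = AA·0.8192
AA = (1.044 − 1.011)/(1.044 − 1)·100 = 75.0000
RA = 75.0000·0.8192

61.4400 %


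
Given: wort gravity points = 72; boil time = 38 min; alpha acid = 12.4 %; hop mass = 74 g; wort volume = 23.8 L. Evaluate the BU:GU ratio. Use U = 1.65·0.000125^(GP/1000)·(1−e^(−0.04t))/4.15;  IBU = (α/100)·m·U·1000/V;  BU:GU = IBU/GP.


U = 1.65·0.000125^(72/1000)·(1−e^(−0.04·38))/4.15 = 0.1626
IBU = (12.4/100)·74·0.1626·1000/23.8 = 62.7048
BU:GU = 62.7048/72

0.8709


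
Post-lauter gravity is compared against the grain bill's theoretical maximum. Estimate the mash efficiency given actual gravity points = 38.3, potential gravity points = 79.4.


efficiency = actual / potential × 100
efficiency = 38.3 / 79.4 × 100

48.2368 %


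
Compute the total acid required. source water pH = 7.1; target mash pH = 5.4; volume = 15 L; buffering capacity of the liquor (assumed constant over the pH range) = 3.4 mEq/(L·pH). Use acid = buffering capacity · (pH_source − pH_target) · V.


acid = 3.4 · (7.1 − 5.4) · 15

86.7000 mEq


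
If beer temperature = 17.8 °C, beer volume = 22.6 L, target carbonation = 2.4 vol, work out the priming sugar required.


residual = 14.695·(0.01821 + 0.09011·e^(−0.04·T));  sugar = (target − residual)·4.0·V
residual = 14.695·(0.01821 + 0.09011·e^(−0.04·17.8)) = 0.9173
sugar = (2.4 − 0.9173)·4.0·22.6

134.0348 g


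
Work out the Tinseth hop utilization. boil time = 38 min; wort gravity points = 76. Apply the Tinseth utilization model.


U = 1.65·0.000125^(GP/1000) · (1 − e^(−0.04·t))/4.15
bigness = 1.65·0.000125^(76/1000) = 0.8334
boil_factor = (1 − e^(−0.04·38))/4.15 = 0.1883
U = 0.8334 · 0.1883

0.1569


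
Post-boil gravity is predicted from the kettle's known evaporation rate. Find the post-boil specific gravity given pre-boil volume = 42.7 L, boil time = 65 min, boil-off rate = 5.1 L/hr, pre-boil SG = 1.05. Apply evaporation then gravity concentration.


V_post = V_pre − rate·(t/60);  SG_post = 1 + (SG_pre−1)·V_pre/V_post
V_post = 42.7 − 5.1·(65/60) = 37.1750
SG_post = 1 + (1.05 − 1)·42.7/37.1750

1.0574


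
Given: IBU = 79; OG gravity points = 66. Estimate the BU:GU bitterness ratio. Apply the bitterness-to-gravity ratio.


BU:GU = IBU / OG_points
BU:GU = 79 / 66

1.1970


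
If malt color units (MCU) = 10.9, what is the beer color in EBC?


SRM = 1.4922·MCU^0.6859;  EBC = SRM·1.97
SRM = 1.4922·10.9^0.6859 = 7.6806
EBC = 7.6806·1.97

15.1309 EBC


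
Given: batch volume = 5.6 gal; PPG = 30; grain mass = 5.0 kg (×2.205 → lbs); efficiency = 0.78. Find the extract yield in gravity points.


points = lbs × PPG × eff / vol
lbs = 5.0 × 2.205 = 11.0250
points = 11.0250 × 30 × 0.78 / 5.6

46.0688 points


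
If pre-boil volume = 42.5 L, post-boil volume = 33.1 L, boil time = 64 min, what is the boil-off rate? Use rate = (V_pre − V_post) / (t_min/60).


rate = (42.5 − 33.1) / (64/60)

8.8125 L/hr


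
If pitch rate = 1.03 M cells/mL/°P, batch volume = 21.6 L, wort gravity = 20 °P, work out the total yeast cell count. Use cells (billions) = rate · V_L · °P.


cells = 1.03 · 21.6 · 20

444.9600 billion cells


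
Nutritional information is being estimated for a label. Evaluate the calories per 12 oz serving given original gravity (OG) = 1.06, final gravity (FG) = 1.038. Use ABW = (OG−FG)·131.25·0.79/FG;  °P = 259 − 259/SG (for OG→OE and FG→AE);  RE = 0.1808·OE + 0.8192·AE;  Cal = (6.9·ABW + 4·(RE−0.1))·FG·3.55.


ABW = (1.06 − 1.038)·131.25·0.79/1.038 = 2.1976
OE = 259 − 259/1.06 = 14.6604 °P
AE = 259 − 259/1.038 = 9.4817 °P
RE = 0.1808·14.6604 + 0.8192·9.4817 = 10.4180 °P
Cal = (6.9·2.1976 + 4·(10.4180−0.1))·1.038·3.55

207.9594 kcal
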